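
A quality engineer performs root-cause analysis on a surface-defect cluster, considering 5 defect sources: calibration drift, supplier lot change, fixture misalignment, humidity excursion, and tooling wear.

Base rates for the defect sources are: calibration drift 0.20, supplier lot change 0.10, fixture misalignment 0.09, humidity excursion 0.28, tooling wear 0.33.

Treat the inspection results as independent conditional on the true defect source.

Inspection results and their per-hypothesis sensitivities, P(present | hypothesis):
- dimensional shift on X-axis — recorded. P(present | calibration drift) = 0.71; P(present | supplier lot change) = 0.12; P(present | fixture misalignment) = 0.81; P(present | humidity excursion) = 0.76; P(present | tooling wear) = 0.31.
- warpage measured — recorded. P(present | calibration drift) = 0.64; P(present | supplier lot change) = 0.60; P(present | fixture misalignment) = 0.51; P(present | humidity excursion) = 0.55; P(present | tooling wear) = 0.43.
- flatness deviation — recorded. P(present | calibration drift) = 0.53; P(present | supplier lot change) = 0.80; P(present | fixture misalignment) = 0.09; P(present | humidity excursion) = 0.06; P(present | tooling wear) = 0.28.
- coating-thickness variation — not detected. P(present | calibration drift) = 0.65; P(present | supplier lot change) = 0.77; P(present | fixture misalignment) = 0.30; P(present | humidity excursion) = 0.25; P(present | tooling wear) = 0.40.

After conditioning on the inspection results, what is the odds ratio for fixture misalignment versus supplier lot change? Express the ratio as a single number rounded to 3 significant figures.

1.77

Posterior odds equal prior odds times the likelihood ratio; only the two competing hypotheses matter (using 1 − P(present | H) for each absent inspection result).
  fixture misalignment: 0.09 × 0.81 × 0.51 × 0.09 × (1 − 0.30) = 0.0023423
  supplier lot change: 0.10 × 0.12 × 0.60 × 0.80 × (1 − 0.77) = 0.0013248
Posterior odds = 0.0023423 / 0.0013248 ≈ 1.77.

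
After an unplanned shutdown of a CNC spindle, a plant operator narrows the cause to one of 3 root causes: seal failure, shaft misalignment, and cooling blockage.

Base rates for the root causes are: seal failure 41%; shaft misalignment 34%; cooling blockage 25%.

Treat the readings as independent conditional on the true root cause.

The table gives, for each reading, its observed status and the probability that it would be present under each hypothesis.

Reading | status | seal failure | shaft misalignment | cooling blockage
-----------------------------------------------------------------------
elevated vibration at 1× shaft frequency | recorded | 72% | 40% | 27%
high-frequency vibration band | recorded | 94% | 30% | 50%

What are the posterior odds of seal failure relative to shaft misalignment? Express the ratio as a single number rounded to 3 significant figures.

6.80

Unnormalized posterior weight (prior times the reading likelihoods) for each of the two hypotheses:
  seal failure: 0.41 × 0.72 × 0.94 = 0.27749
  shaft misalignment: 0.34 × 0.40 × 0.30 = 0.0408
Posterior odds = 0.27749 / 0.0408 ≈ 6.80.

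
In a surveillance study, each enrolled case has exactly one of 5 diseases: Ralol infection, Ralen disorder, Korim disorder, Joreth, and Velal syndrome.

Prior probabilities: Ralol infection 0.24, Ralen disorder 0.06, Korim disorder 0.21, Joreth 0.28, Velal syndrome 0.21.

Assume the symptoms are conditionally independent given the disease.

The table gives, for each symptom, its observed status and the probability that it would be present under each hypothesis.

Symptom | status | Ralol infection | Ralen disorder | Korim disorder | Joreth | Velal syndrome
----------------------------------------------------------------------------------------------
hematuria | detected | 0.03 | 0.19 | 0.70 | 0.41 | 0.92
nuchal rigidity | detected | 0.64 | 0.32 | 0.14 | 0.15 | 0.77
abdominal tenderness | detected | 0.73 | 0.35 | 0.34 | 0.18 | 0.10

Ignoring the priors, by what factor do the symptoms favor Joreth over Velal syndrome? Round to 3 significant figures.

0.156

Take the product of per-symptom likelihoods under each hypothesis, then divide.
  Joreth: 0.41 × 0.15 × 0.18 = 0.01107
  Velal syndrome: 0.92 × 0.77 × 0.10 = 0.07084
Bayes factor = 0.01107 / 0.07084 ≈ 0.156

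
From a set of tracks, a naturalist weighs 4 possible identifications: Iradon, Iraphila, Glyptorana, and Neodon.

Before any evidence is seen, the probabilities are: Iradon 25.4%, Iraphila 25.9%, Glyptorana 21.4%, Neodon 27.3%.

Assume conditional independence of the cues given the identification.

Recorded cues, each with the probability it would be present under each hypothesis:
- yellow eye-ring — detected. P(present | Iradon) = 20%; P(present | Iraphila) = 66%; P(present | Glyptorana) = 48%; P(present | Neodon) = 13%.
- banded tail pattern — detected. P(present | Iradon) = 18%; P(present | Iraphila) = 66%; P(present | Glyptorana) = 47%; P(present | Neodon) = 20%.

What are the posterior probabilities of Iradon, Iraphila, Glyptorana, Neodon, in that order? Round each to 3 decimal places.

0.052, 0.636, 0.272, 0.040

By Bayes' rule with conditional independence, the unnormalized weight for each hypothesis is prior × ∏ likelihoods:
  Iradon: 0.254 × 0.20 × 0.18 = 0.009144
  Iraphila: 0.259 × 0.66 × 0.66 = 0.11282
  Glyptorana: 0.214 × 0.48 × 0.47 = 0.048278
  Neodon: 0.273 × 0.13 × 0.20 = 0.007098
Normalizing constant Z = 0.009144 + 0.11282 + 0.048278 + 0.007098 = 0.17734.
P(Iradon | evidence) = 0.009144 / 0.17734 ≈ 0.052
P(Iraphila | evidence) = 0.11282 / 0.17734 ≈ 0.636
P(Glyptorana | evidence) = 0.048278 / 0.17734 ≈ 0.272
P(Neodon | evidence) = 0.007098 / 0.17734 ≈ 0.040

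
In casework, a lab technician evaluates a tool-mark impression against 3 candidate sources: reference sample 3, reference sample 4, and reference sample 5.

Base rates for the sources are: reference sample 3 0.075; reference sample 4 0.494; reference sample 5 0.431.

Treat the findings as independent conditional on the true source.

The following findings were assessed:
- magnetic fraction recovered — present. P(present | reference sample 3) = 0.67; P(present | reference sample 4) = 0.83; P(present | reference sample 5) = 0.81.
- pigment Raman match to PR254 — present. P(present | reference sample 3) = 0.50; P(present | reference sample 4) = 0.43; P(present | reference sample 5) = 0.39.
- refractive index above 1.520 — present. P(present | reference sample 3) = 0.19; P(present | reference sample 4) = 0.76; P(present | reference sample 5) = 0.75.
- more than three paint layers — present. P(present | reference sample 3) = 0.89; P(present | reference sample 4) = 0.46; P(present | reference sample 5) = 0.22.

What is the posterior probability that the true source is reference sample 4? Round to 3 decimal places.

0.698

By Bayes' rule with conditional independence, the unnormalized weight for each hypothesis is prior × ∏ likelihoods:
  reference sample 3: 0.075 × 0.67 × 0.50 × 0.19 × 0.89 = 0.0042486
  reference sample 4: 0.494 × 0.83 × 0.43 × 0.76 × 0.46 = 0.061637
  reference sample 5: 0.431 × 0.81 × 0.39 × 0.75 × 0.22 = 0.022465
Normalizing constant Z = 0.0042486 + 0.061637 + 0.022465 = 0.088351.
P(reference sample 4 | evidence) = 0.061637 / 0.088351 ≈ 0.698.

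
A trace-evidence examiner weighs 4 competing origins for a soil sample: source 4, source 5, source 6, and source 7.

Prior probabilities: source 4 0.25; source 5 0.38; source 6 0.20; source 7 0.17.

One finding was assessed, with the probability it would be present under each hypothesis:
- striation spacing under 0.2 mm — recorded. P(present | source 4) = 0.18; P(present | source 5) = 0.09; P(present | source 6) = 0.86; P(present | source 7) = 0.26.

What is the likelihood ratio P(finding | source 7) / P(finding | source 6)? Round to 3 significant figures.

0.302

The Bayes factor is the ratio of the two likelihoods.
  source 7: 0.26
  source 6: 0.86
Bayes factor = 0.26 / 0.86 ≈ 0.302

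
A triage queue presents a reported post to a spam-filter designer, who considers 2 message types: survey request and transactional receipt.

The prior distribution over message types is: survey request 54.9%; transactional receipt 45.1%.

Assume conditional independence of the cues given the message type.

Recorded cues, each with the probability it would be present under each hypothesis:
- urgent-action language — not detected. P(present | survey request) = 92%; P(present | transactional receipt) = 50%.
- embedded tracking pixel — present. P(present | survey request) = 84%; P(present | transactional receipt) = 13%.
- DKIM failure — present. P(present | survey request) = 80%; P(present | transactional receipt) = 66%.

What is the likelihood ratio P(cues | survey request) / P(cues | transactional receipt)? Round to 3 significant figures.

1.25

Take the product of per-cue likelihoods under each hypothesis (using 1 − P(present | H) for each absent cue), then divide.
  survey request: (1 − 0.92) × 0.84 × 0.80 = 0.05376
  transactional receipt: (1 − 0.50) × 0.13 × 0.66 = 0.0429
Bayes factor = 0.05376 / 0.0429 ≈ 1.25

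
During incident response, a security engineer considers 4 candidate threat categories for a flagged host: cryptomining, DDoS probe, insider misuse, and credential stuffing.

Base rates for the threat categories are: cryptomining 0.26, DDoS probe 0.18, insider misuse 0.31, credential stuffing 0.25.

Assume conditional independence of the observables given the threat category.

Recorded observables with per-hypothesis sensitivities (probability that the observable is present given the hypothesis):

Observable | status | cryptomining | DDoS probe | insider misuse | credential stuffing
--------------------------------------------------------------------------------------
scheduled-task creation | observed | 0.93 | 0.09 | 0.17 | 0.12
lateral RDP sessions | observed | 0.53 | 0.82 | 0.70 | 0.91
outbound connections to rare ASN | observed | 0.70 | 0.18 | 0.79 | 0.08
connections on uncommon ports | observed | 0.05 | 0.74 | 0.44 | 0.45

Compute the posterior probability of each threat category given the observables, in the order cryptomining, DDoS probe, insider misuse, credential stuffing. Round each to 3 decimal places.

Multiply each prior by the joint likelihood of the observable pattern:
  cryptomining: 0.26 × 0.93 × 0.53 × 0.70 × 0.05 = 0.0044854
  DDoS probe: 0.18 × 0.09 × 0.82 × 0.18 × 0.74 = 0.0017694
  insider misuse: 0.31 × 0.17 × 0.70 × 0.79 × 0.44 = 0.012823
  credential stuffing: 0.25 × 0.12 × 0.91 × 0.08 × 0.45 = 0.0009828
Marginal likelihood of the evidence = 0.020061.
P(cryptomining | evidence) = 0.0044854 / 0.020061 ≈ 0.224
P(DDoS probe | evidence) = 0.0017694 / 0.020061 ≈ 0.088
P(insider misuse | evidence) = 0.012823 / 0.020061 ≈ 0.639
P(credential stuffing | evidence) = 0.0009828 / 0.020061 ≈ 0.049

0.224, 0.088, 0.639, 0.049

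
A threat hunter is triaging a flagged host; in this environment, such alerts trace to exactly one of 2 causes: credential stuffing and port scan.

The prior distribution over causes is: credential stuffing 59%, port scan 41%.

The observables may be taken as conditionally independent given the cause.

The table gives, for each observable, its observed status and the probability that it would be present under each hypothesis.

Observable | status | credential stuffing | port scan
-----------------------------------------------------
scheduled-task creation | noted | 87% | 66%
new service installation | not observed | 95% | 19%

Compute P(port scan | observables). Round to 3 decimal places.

For each hypothesis, the unnormalized posterior weight is prior × product of the observable likelihoods (using 1 − P(present | H) for each absent observable):
  credential stuffing: 0.59 × 0.87 × (1 − 0.95) = 0.025665
  port scan: 0.41 × 0.66 × (1 − 0.19) = 0.21919
Marginal likelihood of the evidence = 0.24485.
P(port scan | evidence) = 0.21919 / 0.24485 ≈ 0.895.

0.895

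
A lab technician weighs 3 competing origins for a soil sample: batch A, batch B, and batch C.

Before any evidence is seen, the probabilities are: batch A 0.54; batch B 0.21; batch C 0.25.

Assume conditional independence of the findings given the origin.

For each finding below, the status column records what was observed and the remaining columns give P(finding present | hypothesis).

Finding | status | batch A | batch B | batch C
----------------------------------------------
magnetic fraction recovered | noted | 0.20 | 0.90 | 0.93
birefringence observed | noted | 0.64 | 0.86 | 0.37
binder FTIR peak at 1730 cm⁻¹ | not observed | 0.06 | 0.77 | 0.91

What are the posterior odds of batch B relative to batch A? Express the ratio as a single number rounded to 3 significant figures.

0.575

Posterior odds equal prior odds times the likelihood ratio; only the two competing hypotheses matter (using 1 − P(present | H) for each absent finding).
  batch B: 0.21 × 0.90 × 0.86 × (1 − 0.77) = 0.037384
  batch A: 0.54 × 0.20 × 0.64 × (1 − 0.06) = 0.064973
Odds(batch B : batch A) = 0.037384 / 0.064973 ≈ 0.575.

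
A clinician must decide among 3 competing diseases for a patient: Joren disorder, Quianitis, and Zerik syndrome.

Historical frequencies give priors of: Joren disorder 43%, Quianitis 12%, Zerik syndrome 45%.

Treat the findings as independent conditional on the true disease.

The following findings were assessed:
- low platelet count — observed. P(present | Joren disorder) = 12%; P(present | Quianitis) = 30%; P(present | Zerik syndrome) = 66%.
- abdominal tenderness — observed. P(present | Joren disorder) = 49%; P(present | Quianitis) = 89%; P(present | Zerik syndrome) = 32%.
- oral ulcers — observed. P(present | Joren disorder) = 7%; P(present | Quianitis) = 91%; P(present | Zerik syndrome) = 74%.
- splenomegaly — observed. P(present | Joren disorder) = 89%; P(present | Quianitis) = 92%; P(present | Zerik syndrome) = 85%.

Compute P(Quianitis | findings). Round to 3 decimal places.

For each hypothesis, the unnormalized posterior weight is prior × product of the finding likelihoods:
  Joren disorder: 0.43 × 0.12 × 0.49 × 0.07 × 0.89 = 0.0015752
  Quianitis: 0.12 × 0.30 × 0.89 × 0.91 × 0.92 = 0.026824
  Zerik syndrome: 0.45 × 0.66 × 0.32 × 0.74 × 0.85 = 0.05978
Normalizing constant Z = 0.0015752 + 0.026824 + 0.05978 = 0.088179.
P(Quianitis | evidence) = 0.026824 / 0.088179 ≈ 0.304.

0.304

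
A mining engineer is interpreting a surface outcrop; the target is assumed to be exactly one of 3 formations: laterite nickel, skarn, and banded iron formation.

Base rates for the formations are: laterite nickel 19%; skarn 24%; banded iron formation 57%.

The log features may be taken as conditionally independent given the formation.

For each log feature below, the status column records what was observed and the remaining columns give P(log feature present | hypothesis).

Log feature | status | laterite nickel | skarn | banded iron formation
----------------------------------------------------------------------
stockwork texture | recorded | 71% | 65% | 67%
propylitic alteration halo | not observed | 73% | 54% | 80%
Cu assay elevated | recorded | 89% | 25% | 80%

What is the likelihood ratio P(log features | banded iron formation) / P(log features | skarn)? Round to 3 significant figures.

Joint likelihood of the log feature pattern under each hypothesis (using 1 − P(present | H) for each absent log feature):
  banded iron formation: 0.67 × (1 − 0.80) × 0.80 = 0.1072
  skarn: 0.65 × (1 − 0.54) × 0.25 = 0.07475
Bayes factor = 0.1072 / 0.07475 ≈ 1.43

1.43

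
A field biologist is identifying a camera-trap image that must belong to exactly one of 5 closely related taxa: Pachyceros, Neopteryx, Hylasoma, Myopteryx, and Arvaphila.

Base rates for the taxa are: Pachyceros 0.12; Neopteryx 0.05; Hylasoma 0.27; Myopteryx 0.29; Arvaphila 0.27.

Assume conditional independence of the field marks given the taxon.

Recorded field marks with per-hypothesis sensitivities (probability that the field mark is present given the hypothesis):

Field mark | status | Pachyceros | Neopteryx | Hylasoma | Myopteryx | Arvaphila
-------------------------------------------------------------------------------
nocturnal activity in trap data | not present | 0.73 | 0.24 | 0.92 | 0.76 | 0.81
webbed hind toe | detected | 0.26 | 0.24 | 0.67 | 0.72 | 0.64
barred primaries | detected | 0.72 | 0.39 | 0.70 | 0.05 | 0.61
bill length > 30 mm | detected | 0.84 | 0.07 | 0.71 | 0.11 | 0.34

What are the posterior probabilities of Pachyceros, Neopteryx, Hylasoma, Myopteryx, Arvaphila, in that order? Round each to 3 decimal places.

0.260, 0.013, 0.367, 0.014, 0.347

Multiply each prior by the joint likelihood of the field mark pattern (using 1 − P(present | H) for each absent field mark):
  Pachyceros: 0.12 × (1 − 0.73) × 0.26 × 0.72 × 0.84 = 0.0050948
  Neopteryx: 0.05 × (1 − 0.24) × 0.24 × 0.39 × 0.07 = 0.00024898
  Hylasoma: 0.27 × (1 − 0.92) × 0.67 × 0.70 × 0.71 = 0.0071926
  Myopteryx: 0.29 × (1 − 0.76) × 0.72 × 0.05 × 0.11 = 0.00027562
  Arvaphila: 0.27 × (1 − 0.81) × 0.64 × 0.61 × 0.34 = 0.0068094
Marginal likelihood of the evidence = 0.019621.
P(Pachyceros | evidence) = 0.0050948 / 0.019621 ≈ 0.260
P(Neopteryx | evidence) = 0.00024898 / 0.019621 ≈ 0.013
P(Hylasoma | evidence) = 0.0071926 / 0.019621 ≈ 0.367
P(Myopteryx | evidence) = 0.00027562 / 0.019621 ≈ 0.014
P(Arvaphila | evidence) = 0.0068094 / 0.019621 ≈ 0.347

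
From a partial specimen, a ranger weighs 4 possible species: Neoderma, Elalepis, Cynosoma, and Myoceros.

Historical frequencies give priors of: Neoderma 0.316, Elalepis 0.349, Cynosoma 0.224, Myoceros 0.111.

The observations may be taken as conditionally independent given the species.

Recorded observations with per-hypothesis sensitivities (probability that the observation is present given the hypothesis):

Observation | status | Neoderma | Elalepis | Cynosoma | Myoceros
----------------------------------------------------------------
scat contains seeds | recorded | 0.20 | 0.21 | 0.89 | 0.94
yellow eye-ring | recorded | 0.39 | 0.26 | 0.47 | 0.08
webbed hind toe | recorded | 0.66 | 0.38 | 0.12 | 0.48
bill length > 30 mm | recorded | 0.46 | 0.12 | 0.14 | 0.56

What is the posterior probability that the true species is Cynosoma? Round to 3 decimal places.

0.129

By Bayes' rule with conditional independence, the unnormalized weight for each hypothesis is prior × ∏ likelihoods:
  Neoderma: 0.316 × 0.20 × 0.39 × 0.66 × 0.46 = 0.0074831
  Elalepis: 0.349 × 0.21 × 0.26 × 0.38 × 0.12 = 0.00086893
  Cynosoma: 0.224 × 0.89 × 0.47 × 0.12 × 0.14 = 0.0015741
  Myoceros: 0.111 × 0.94 × 0.08 × 0.48 × 0.56 = 0.0022437
The unnormalized weights sum to 0.01217.
P(Cynosoma | evidence) = 0.0015741 / 0.01217 ≈ 0.129.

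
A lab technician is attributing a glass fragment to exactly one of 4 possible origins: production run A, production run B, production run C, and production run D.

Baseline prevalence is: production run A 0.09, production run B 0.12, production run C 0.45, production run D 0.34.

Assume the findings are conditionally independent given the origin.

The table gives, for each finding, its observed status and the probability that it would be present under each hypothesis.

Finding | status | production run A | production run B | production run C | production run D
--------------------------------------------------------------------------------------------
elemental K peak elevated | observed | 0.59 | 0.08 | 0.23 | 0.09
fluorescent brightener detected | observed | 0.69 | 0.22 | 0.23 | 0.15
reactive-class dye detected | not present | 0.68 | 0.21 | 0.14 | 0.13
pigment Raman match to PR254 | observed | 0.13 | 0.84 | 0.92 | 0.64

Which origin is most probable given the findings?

By Bayes' rule with conditional independence, the unnormalized weight for each hypothesis is prior × ∏ likelihoods (using 1 − P(present | H) for each absent finding):
  production run A: 0.09 × 0.59 × 0.69 × (1 − 0.68) × 0.13 = 0.0015242
  production run B: 0.12 × 0.08 × 0.22 × (1 − 0.21) × 0.84 = 0.0014015
  production run C: 0.45 × 0.23 × 0.23 × (1 − 0.14) × 0.92 = 0.018835
  production run D: 0.34 × 0.09 × 0.15 × (1 − 0.13) × 0.64 = 0.0025557
The unnormalized weights sum to 0.024316.
P(production run A | evidence) ≈ 0.0015242 / 0.024316 ≈ 0.063
P(production run B | evidence) ≈ 0.0014015 / 0.024316 ≈ 0.058
P(production run C | evidence) ≈ 0.018835 / 0.024316 ≈ 0.775
P(production run D | evidence) ≈ 0.0025557 / 0.024316 ≈ 0.105
The largest is 0.775, so production run C is most probable.

production run C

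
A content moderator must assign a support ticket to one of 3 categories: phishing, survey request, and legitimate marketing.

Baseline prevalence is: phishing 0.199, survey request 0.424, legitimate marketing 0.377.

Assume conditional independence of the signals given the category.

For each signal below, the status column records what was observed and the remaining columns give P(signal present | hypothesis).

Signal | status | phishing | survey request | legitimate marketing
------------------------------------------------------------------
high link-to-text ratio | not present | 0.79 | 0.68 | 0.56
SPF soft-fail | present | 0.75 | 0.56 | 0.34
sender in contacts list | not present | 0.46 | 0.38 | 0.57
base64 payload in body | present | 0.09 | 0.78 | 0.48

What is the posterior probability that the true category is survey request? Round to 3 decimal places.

0.736

For each hypothesis, the unnormalized posterior weight is prior × product of the signal likelihoods (using 1 − P(present | H) for each absent signal):
  phishing: 0.199 × (1 − 0.79) × 0.75 × (1 − 0.46) × 0.09 = 0.0015232
  survey request: 0.424 × (1 − 0.68) × 0.56 × (1 − 0.38) × 0.78 = 0.036744
  legitimate marketing: 0.377 × (1 − 0.56) × 0.34 × (1 − 0.57) × 0.48 = 0.011641
Marginal likelihood of the evidence = 0.049908.
P(survey request | evidence) = 0.036744 / 0.049908 ≈ 0.736.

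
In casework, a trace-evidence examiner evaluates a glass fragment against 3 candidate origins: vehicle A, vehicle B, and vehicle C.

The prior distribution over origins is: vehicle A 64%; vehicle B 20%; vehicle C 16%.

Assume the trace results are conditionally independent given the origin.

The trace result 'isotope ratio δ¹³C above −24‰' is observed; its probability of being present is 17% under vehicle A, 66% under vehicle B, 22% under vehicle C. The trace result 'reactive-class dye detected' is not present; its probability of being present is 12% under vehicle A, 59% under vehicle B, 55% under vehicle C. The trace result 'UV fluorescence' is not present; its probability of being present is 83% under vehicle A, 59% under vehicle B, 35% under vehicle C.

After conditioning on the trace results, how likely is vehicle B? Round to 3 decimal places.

For each hypothesis, the unnormalized posterior weight is prior × product of the trace result likelihoods (using 1 − P(present | H) for each absent trace result):
  vehicle A: 0.64 × 0.17 × (1 − 0.12) × (1 − 0.83) = 0.016276
  vehicle B: 0.20 × 0.66 × (1 − 0.59) × (1 − 0.59) = 0.022189
  vehicle C: 0.16 × 0.22 × (1 − 0.55) × (1 − 0.35) = 0.010296
Marginal likelihood of the evidence = 0.048762.
P(vehicle B | evidence) = 0.022189 / 0.048762 ≈ 0.455.

0.455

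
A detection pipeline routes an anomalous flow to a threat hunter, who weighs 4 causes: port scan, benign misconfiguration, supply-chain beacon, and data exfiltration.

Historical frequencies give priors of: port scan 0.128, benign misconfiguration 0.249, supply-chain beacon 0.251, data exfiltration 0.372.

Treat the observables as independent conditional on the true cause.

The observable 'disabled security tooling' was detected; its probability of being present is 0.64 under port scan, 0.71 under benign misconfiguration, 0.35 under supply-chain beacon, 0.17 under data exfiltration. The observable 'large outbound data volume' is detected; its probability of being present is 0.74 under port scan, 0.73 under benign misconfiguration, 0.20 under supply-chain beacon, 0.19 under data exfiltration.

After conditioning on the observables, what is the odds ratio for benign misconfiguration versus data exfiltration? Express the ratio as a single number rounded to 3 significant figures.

10.7

The normalizing constant cancels in an odds ratio, so compute prior × likelihood for the two hypotheses only:
  benign misconfiguration: 0.249 × 0.71 × 0.73 = 0.12906
  data exfiltration: 0.372 × 0.17 × 0.19 = 0.012016
Odds(benign misconfiguration : data exfiltration) = 0.12906 / 0.012016 ≈ 10.7.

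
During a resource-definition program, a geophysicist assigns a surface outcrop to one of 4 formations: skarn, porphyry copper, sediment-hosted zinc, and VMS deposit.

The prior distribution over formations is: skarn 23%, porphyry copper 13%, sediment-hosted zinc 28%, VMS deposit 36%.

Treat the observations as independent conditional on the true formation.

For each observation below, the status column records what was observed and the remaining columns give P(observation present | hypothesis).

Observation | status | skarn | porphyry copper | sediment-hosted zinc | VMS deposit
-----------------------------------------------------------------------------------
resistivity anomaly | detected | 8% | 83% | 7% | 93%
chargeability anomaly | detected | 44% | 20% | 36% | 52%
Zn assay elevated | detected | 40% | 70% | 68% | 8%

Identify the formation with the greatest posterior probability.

By Bayes' rule with conditional independence, the unnormalized weight for each hypothesis is prior × ∏ likelihoods:
  skarn: 0.23 × 0.08 × 0.44 × 0.40 = 0.0032384
  porphyry copper: 0.13 × 0.83 × 0.20 × 0.70 = 0.015106
  sediment-hosted zinc: 0.28 × 0.07 × 0.36 × 0.68 = 0.0047981
  VMS deposit: 0.36 × 0.93 × 0.52 × 0.08 = 0.013928
Marginal likelihood of the evidence = 0.03707.
P(skarn | evidence) ≈ 0.0032384 / 0.03707 ≈ 0.087
P(porphyry copper | evidence) ≈ 0.015106 / 0.03707 ≈ 0.407
P(sediment-hosted zinc | evidence) ≈ 0.0047981 / 0.03707 ≈ 0.129
P(VMS deposit | evidence) ≈ 0.013928 / 0.03707 ≈ 0.376
The largest is 0.407, so porphyry copper is most probable.

porphyry copper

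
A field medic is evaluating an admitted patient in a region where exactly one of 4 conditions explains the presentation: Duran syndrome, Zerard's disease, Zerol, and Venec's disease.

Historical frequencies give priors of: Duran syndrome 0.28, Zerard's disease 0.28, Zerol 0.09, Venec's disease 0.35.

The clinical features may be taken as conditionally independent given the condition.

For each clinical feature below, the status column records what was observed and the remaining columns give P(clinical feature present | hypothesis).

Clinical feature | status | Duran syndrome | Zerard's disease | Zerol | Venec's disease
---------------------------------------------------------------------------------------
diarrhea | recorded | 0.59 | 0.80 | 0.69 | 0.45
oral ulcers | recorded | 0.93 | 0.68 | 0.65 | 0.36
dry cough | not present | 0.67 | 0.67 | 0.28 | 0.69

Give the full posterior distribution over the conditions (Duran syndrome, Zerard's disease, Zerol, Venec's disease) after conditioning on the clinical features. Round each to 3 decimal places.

0.343, 0.341, 0.197, 0.119

For each hypothesis, the unnormalized posterior weight is prior × product of the clinical feature likelihoods (using 1 − P(present | H) for each absent clinical feature):
  Duran syndrome: 0.28 × 0.59 × 0.93 × (1 − 0.67) = 0.0507
  Zerard's disease: 0.28 × 0.80 × 0.68 × (1 − 0.67) = 0.050266
  Zerol: 0.09 × 0.69 × 0.65 × (1 − 0.28) = 0.029063
  Venec's disease: 0.35 × 0.45 × 0.36 × (1 − 0.69) = 0.017577
Normalizing constant Z = 0.0507 + 0.050266 + 0.029063 + 0.017577 = 0.14761.
P(Duran syndrome | evidence) = 0.0507 / 0.14761 ≈ 0.343
P(Zerard's disease | evidence) = 0.050266 / 0.14761 ≈ 0.341
P(Zerol | evidence) = 0.029063 / 0.14761 ≈ 0.197
P(Venec's disease | evidence) = 0.017577 / 0.14761 ≈ 0.119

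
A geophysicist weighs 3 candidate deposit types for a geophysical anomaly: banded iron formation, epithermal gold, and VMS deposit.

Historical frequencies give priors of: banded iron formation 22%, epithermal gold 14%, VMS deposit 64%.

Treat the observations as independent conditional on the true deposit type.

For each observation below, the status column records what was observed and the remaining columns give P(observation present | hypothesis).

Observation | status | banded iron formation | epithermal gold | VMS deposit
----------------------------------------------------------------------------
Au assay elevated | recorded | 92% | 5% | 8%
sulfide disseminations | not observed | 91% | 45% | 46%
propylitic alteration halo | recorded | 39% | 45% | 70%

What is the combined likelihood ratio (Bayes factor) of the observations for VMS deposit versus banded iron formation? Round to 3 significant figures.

The Bayes factor is the ratio of the joint likelihoods of the evidence pattern under the two hypotheses (using 1 − P(present | H) for each absent observation).
  VMS deposit: 0.08 × (1 − 0.46) × 0.70 = 0.03024
  banded iron formation: 0.92 × (1 − 0.91) × 0.39 = 0.032292
Bayes factor = 0.03024 / 0.032292 ≈ 0.936

0.936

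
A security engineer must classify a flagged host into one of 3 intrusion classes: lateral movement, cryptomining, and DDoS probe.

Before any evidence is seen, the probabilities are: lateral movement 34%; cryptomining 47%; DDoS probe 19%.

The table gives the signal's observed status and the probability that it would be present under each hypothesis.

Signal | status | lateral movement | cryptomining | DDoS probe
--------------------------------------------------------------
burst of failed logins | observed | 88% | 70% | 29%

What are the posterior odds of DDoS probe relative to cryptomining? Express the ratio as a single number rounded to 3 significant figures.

The normalizing constant cancels in an odds ratio, so compute prior × likelihood for the two hypotheses only:
  DDoS probe: 0.19 × 0.29 = 0.0551
  cryptomining: 0.47 × 0.70 = 0.329
Odds(DDoS probe : cryptomining) = 0.0551 / 0.329 ≈ 0.167.

0.167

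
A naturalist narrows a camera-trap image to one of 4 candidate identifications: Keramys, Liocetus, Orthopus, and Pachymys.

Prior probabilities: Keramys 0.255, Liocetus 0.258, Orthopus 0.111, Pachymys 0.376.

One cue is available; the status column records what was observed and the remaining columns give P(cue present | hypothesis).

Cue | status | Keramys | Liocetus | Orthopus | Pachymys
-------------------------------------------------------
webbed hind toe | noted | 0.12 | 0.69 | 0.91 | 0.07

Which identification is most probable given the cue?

Liocetus

By Bayes' rule, the unnormalized weight for each hypothesis is prior × likelihood:
  Keramys: 0.255 × 0.12 = 0.0306
  Liocetus: 0.258 × 0.69 = 0.17802
  Orthopus: 0.111 × 0.91 = 0.10101
  Pachymys: 0.376 × 0.07 = 0.02632
The unnormalized weights sum to 0.33595.
P(Keramys | evidence) ≈ 0.0306 / 0.33595 ≈ 0.091
P(Liocetus | evidence) ≈ 0.17802 / 0.33595 ≈ 0.530
P(Orthopus | evidence) ≈ 0.10101 / 0.33595 ≈ 0.301
P(Pachymys | evidence) ≈ 0.02632 / 0.33595 ≈ 0.078
The largest is 0.530, so Liocetus is most probable.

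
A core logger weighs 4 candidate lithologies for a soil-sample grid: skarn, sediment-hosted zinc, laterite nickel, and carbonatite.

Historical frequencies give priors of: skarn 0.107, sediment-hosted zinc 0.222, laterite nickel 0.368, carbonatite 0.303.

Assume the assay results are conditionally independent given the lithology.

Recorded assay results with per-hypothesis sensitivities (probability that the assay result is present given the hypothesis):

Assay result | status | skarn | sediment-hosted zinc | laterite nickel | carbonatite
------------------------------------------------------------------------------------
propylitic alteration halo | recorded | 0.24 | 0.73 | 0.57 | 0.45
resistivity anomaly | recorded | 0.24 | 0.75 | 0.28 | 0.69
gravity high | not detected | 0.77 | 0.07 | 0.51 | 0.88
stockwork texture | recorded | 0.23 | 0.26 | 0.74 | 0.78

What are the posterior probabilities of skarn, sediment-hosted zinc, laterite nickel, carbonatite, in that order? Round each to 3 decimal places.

0.005, 0.491, 0.356, 0.147

By Bayes' rule with conditional independence, the unnormalized weight for each hypothesis is prior × ∏ likelihoods (using 1 − P(present | H) for each absent assay result):
  skarn: 0.107 × 0.24 × 0.24 × (1 − 0.77) × 0.23 = 0.00032603
  sediment-hosted zinc: 0.222 × 0.73 × 0.75 × (1 − 0.07) × 0.26 = 0.02939
  laterite nickel: 0.368 × 0.57 × 0.28 × (1 − 0.51) × 0.74 = 0.021297
  carbonatite: 0.303 × 0.45 × 0.69 × (1 − 0.88) × 0.78 = 0.008806
The unnormalized weights sum to 0.059818.
P(skarn | evidence) = 0.00032603 / 0.059818 ≈ 0.005
P(sediment-hosted zinc | evidence) = 0.02939 / 0.059818 ≈ 0.491
P(laterite nickel | evidence) = 0.021297 / 0.059818 ≈ 0.356
P(carbonatite | evidence) = 0.008806 / 0.059818 ≈ 0.147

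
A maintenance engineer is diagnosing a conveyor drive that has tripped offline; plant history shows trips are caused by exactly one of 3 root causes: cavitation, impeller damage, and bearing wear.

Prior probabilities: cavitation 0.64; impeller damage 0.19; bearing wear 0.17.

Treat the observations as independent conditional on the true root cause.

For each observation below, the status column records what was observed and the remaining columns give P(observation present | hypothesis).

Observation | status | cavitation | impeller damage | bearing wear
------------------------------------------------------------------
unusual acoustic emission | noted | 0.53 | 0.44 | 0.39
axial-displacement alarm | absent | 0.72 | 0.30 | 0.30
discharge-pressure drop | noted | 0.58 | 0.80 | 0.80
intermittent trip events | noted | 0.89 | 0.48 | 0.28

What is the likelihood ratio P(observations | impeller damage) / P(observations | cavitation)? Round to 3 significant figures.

1.54

Joint likelihood of the evidence pattern under each hypothesis (using 1 − P(present | H) for each absent observation):
  impeller damage: 0.44 × (1 − 0.30) × 0.80 × 0.48 = 0.11827
  cavitation: 0.53 × (1 − 0.72) × 0.58 × 0.89 = 0.076604
Bayes factor = 0.11827 / 0.076604 ≈ 1.54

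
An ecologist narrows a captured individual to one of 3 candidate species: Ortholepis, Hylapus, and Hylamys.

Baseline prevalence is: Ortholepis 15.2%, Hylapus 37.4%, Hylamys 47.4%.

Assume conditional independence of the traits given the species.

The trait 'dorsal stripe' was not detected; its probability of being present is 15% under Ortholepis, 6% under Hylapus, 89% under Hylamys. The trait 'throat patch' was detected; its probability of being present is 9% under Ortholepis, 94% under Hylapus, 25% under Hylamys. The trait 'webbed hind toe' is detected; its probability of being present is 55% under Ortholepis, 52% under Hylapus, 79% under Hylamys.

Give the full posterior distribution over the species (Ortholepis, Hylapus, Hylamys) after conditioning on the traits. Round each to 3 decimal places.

By Bayes' rule with conditional independence, the unnormalized weight for each hypothesis is prior × ∏ likelihoods (using 1 − P(present | H) for each absent trait):
  Ortholepis: 0.152 × (1 − 0.15) × 0.09 × 0.55 = 0.0063954
  Hylapus: 0.374 × (1 − 0.06) × 0.94 × 0.52 = 0.17184
  Hylamys: 0.474 × (1 − 0.89) × 0.25 × 0.79 = 0.010298
Normalizing constant Z = 0.0063954 + 0.17184 + 0.010298 = 0.18854.
P(Ortholepis | evidence) = 0.0063954 / 0.18854 ≈ 0.034
P(Hylapus | evidence) = 0.17184 / 0.18854 ≈ 0.911
P(Hylamys | evidence) = 0.010298 / 0.18854 ≈ 0.055

0.034, 0.911, 0.055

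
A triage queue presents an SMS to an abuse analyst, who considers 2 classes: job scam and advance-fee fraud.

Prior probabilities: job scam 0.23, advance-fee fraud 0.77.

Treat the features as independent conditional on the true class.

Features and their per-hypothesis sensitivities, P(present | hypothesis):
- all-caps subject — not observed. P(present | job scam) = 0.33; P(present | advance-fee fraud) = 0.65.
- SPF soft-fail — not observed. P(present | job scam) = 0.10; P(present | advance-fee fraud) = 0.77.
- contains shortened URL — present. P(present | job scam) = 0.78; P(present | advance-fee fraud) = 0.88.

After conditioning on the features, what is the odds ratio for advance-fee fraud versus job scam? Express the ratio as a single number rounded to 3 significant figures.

The normalizing constant cancels in an odds ratio, so compute prior × likelihood for the two hypotheses only (using 1 − P(present | H) for each absent feature):
  advance-fee fraud: 0.77 × (1 − 0.65) × (1 − 0.77) × 0.88 = 0.054547
  job scam: 0.23 × (1 − 0.33) × (1 − 0.10) × 0.78 = 0.10818
Posterior odds = 0.054547 / 0.10818 ≈ 0.504.

0.504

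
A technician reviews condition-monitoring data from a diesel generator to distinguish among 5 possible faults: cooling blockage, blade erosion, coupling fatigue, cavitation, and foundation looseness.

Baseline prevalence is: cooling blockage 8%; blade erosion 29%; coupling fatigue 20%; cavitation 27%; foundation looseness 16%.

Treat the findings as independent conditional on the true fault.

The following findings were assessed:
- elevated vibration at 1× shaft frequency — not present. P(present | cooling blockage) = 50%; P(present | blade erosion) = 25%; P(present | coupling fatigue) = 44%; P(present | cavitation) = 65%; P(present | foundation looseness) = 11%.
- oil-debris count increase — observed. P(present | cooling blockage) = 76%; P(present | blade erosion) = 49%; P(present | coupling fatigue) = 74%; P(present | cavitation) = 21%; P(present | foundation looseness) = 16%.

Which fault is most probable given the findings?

For each hypothesis, the unnormalized posterior weight is prior × product of the finding likelihoods (using 1 − P(present | H) for each absent finding):
  cooling blockage: 0.08 × (1 − 0.50) × 0.76 = 0.0304
  blade erosion: 0.29 × (1 − 0.25) × 0.49 = 0.10657
  coupling fatigue: 0.20 × (1 − 0.44) × 0.74 = 0.08288
  cavitation: 0.27 × (1 − 0.65) × 0.21 = 0.019845
  foundation looseness: 0.16 × (1 − 0.11) × 0.16 = 0.022784
Normalizing constant Z = 0.0304 + 0.10657 + 0.08288 + 0.019845 + 0.022784 = 0.26248.
P(cooling blockage | evidence) ≈ 0.0304 / 0.26248 ≈ 0.116
P(blade erosion | evidence) ≈ 0.10657 / 0.26248 ≈ 0.406
P(coupling fatigue | evidence) ≈ 0.08288 / 0.26248 ≈ 0.316
P(cavitation | evidence) ≈ 0.019845 / 0.26248 ≈ 0.076
P(foundation looseness | evidence) ≈ 0.022784 / 0.26248 ≈ 0.087
The largest is 0.406, so blade erosion is most probable.

blade erosion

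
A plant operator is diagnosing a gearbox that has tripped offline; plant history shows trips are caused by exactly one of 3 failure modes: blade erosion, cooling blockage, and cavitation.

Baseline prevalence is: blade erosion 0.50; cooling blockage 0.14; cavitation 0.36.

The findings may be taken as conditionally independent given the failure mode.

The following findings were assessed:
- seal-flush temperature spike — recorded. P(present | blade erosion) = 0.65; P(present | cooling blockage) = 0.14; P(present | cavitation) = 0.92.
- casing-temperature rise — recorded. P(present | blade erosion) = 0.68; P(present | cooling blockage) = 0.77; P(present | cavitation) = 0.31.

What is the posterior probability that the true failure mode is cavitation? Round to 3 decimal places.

By Bayes' rule with conditional independence, the unnormalized weight for each hypothesis is prior × ∏ likelihoods:
  blade erosion: 0.50 × 0.65 × 0.68 = 0.221
  cooling blockage: 0.14 × 0.14 × 0.77 = 0.015092
  cavitation: 0.36 × 0.92 × 0.31 = 0.10267
The unnormalized weights sum to 0.33876.
P(cavitation | evidence) = 0.10267 / 0.33876 ≈ 0.303.

0.303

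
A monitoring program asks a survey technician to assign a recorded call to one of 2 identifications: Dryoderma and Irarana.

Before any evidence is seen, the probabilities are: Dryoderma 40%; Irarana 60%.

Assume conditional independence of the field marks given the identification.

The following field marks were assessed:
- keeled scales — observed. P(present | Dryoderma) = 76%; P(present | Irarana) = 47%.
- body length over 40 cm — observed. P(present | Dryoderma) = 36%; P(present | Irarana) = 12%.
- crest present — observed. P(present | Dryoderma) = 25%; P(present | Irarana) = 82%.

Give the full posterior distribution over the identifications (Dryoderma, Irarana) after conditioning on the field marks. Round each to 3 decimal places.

For each hypothesis, the unnormalized posterior weight is prior × product of the field mark likelihoods:
  Dryoderma: 0.40 × 0.76 × 0.36 × 0.25 = 0.02736
  Irarana: 0.60 × 0.47 × 0.12 × 0.82 = 0.027749
Normalizing constant Z = 0.02736 + 0.027749 = 0.055109.
P(Dryoderma | evidence) = 0.02736 / 0.055109 ≈ 0.496
P(Irarana | evidence) = 0.027749 / 0.055109 ≈ 0.504

0.496, 0.504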